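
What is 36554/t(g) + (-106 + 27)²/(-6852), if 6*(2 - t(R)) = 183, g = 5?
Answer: -167097251/130188 ≈ -1283.5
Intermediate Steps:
t(R) = -57/2 (t(R) = 2 - ⅙*183 = 2 - 61/2 = -57/2)
36554/t(g) + (-106 + 27)²/(-6852) = 36554/(-57/2) + (-106 + 27)²/(-6852) = 36554*(-2/57) + (-79)²*(-1/6852) = -73108/57 + 6241*(-1/6852) = -73108/57 - 6241/6852 = -167097251/130188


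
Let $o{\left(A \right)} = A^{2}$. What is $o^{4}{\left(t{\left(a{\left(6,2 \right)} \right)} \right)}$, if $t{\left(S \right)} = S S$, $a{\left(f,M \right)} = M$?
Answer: $65536$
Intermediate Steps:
$t{\left(S \right)} = S^{2}$
$o^{4}{\left(t{\left(a{\left(6,2 \right)} \right)} \right)} = \left(\left(2^{2}\right)^{2}\right)^{4} = \left(4^{2}\right)^{4} = 16^{4} = 65536$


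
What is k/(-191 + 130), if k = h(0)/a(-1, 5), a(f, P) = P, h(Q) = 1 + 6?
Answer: -7/305 ≈ -0.022951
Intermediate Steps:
h(Q) = 7
k = 7/5 ≈ 1.4000
k/(-191 + 130) = 7/(5*(-191 + 130)) = (7/5)/(-61) = (7/5)*(-1/61) = -7/305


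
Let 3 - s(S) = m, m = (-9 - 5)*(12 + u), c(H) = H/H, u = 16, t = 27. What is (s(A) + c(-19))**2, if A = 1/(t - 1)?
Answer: 156816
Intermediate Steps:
c(H) = 1
A = 1/26 (A = 1/(27 - 1) = 1/26 ≈ 0.038462)
m = -392 (m = (-9 - 5)*(12 + 16) = -14*28 = -392)
s(S) = 395 (s(S) = 3 - 1*(-392) = 3 + 392 = 395)
(s(A) + c(-19))**2 = (395 + 1)**2 = 396**2 = 156816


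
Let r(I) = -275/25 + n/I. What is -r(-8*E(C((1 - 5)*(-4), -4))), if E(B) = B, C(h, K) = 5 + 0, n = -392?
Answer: 6/5 ≈ 1.2000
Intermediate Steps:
C(h, K) = 5
r(I) = -11 - 392/I (r(I) = -275/25 - 392/I = -275*1/25 - 392/I = -11 - 392/I)
-r(-8*E(C((1 - 5)*(-4), -4))) = -(-11 - 392/((-8*5))) = -(-11 - 392/(-40)) = -(-11 - 392*(-1/40)) = -(-11 + 49/5) = -1*(-6/5) = 6/5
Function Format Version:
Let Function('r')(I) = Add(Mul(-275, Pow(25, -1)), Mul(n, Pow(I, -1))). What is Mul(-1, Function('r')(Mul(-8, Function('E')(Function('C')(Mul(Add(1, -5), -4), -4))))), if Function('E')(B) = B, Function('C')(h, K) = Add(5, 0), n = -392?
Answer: Rational(6, 5) ≈ 1.2000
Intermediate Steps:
Function('C')(h, K) = 5
Function('r')(I) = Add(-11, Mul(-392, Pow(I, -1))) (Function('r')(I) = Add(Mul(-275, Pow(25, -1)), Mul(-392, Pow(I, -1))) = Add(Mul(-275, Rational(1, 25)), Mul(-392, Pow(I, -1))) = Add(-11, Mul(-392, Pow(I, -1))))
Mul(-1, Function('r')(Mul(-8, Function('E')(Function('C')(Mul(Add(1, -5), -4), -4))))) = Mul(-1, Add(-11, Mul(-392, Pow(Mul(-8, 5), -1)))) = Mul(-1, Add(-11, Mul(-392, Pow(-40, -1)))) = Mul(-1, Add(-11, Mul(-392, Rational(-1, 40)))) = Mul(-1, Add(-11, Rational(49, 5))) = Mul(-1, Rational(-6, 5)) = Rational(6, 5)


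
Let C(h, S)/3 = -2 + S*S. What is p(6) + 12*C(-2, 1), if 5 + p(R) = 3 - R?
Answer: -44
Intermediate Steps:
C(h, S) = -6 + 3*S**2 (C(h, S) = 3*(-2 + S*S) = 3*(-2 + S**2) = -6 + 3*S**2)
p(R) = -2 - R (p(R) = -5 + (3 - R) = -2 - R)
p(6) + 12*C(-2, 1) = (-2 - 1*6) + 12*(-6 + 3*1**2) = (-2 - 6) + 12*(-6 + 3*1) = -8 + 12*(-6 + 3) = -8 + 12*(-3) = -8 - 36 = -44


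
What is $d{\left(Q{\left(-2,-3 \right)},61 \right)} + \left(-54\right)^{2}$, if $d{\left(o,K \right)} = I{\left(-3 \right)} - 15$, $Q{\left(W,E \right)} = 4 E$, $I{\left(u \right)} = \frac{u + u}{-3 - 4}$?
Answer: $\frac{20313}{7} \approx 2901.9$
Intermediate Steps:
$I{\left(u \right)} = - \frac{2 u}{7}$ ($I{\left(u \right)} = \frac{2 u}{-7} = 2 u \left(- \frac{1}{7}\right) = - \frac{2 u}{7}$)
$d{\left(o,K \right)} = - \frac{99}{7}$ ($d{\left(o,K \right)} = \left(- \frac{2}{7}\right) \left(-3\right) - 15 = \frac{6}{7} - 15 = - \frac{99}{7}$)
$d{\left(Q{\left(-2,-3 \right)},61 \right)} + \left(-54\right)^{2} = - \frac{99}{7} + \left(-54\right)^{2} = - \frac{99}{7} + 2916 = \frac{20313}{7}$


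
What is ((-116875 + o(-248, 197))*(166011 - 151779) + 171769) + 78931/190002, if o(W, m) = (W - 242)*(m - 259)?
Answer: -233859225061211/190002 ≈ -1.2308e+9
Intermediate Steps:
o(W, m) = (-259 + m)*(-242 + W) (o(W, m) = (-242 + W)*(-259 + m) = (-259 + m)*(-242 + W))
((-116875 + o(-248, 197))*(166011 - 151779) + 171769) + 78931/190002 = ((-116875 + (62678 - 259*(-248) - 242*197 - 248*197))*(166011 - 151779) + 171769) + 78931/190002 = ((-116875 + (62678 + 64232 - 47674 - 48856))*14232 + 171769) + 78931*(1/190002) = ((-116875 + 30380)*14232 + 171769) + 78931/190002 = (-86495*14232 + 171769) + 78931/190002 = (-1230996840 + 171769) + 78931/190002 = -1230825071 + 78931/190002 = -233859225061211/190002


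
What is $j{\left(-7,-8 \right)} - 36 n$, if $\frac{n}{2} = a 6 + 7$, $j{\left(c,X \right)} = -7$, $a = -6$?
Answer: $2081$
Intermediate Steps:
$n = -58$ ($n = 2 \left(\left(-6\right) 6 + 7\right) = 2 \left(-36 + 7\right) = 2 \left(-29\right) = -58$)
$j{\left(-7,-8 \right)} - 36 n = -7 - -2088 = -7 + 2088 = 2081$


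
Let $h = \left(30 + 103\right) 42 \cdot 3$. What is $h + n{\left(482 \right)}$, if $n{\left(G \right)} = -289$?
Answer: $16469$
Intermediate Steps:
$h = 16758$ ($h = 133 \cdot 42 \cdot 3 = 5586 \cdot 3 = 16758$)
$h + n{\left(482 \right)} = 16758 - 289 = 16469$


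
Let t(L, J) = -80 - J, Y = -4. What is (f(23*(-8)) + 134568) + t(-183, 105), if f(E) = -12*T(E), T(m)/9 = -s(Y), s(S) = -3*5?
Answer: 132763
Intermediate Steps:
s(S) = -15
T(m) = 135 (T(m) = 9*(-1*(-15)) = 9*15 = 135)
f(E) = -1620 (f(E) = -12*135 = -1620)
(f(23*(-8)) + 134568) + t(-183, 105) = (-1620 + 134568) + (-80 - 1*105) = 132948 + (-80 - 105) = 132948 - 185 = 132763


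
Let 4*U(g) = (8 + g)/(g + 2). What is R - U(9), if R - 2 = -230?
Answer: -10049/44 ≈ -228.39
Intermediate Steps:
U(g) = (8 + g)/(4*(2 + g)) (U(g) = ((8 + g)/(g + 2))/4 = ((8 + g)/(2 + g))/4 = (8 + g)/(4*(2 + g)))
R = -228 (R = 2 - 230 = -228)
R - U(9) = -228 - (8 + 9)/(4*(2 + 9)) = -228 - 17/(4*11) = -228 - 1*17/44 = -228 - 17/44 = -10049/44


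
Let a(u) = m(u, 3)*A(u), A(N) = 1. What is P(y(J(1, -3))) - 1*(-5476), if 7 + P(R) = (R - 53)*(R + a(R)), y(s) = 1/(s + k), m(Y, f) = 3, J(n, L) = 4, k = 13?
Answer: 1533741/289 ≈ 5307.1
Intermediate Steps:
a(u) = 3 (a(u) = 3*1 = 3)
y(s) = 1/(13 + s) (y(s) = 1/(s + 13) = 1/(13 + s))
P(R) = -7 + (-53 + R)*(3 + R) (P(R) = -7 + (R - 53)*(R + 3) = -7 + (-53 + R)*(3 + R))
P(y(J(1, -3))) - 1*(-5476) = (-166 + (1/(13 + 4))² - 50/(13 + 4)) - 1*(-5476) = (-166 + (1/17)² - 50/17) + 5476 = (-166 + (1/17)² - 50*1/17) + 5476 = (-166 + 1/289 - 50/17) + 5476 = -48823/289 + 5476 = 1533741/289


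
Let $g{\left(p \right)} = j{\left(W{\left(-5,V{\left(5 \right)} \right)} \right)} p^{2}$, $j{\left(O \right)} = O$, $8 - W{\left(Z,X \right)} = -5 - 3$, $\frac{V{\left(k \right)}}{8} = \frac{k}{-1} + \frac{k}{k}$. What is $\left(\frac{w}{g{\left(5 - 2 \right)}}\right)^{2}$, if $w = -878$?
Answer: $\frac{192721}{5184} \approx 37.176$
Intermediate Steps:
$V{\left(k \right)} = 8 - 8 k$ ($V{\left(k \right)} = 8 \left(\frac{k}{-1} + \frac{k}{k}\right) = 8 \left(k \left(-1\right) + 1\right) = 8 \left(- k + 1\right) = 8 \left(1 - k\right) = 8 - 8 k$)
$W{\left(Z,X \right)} = 16$ ($W{\left(Z,X \right)} = 8 - \left(-5 - 3\right) = 8 - -8 = 8 + 8 = 16$)
$g{\left(p \right)} = 16 p^{2}$
$\left(\frac{w}{g{\left(5 - 2 \right)}}\right)^{2} = \left(- \frac{878}{16 \left(5 - 2\right)^{2}}\right)^{2} = \left(- \frac{878}{16 \cdot 3^{2}}\right)^{2} = \left(- \frac{878}{16 \cdot 9}\right)^{2} = \left(- \frac{878}{144}\right)^{2} = \left(\left(-878\right) \frac{1}{144}\right)^{2} = \left(- \frac{439}{72}\right)^{2} = \frac{192721}{5184}$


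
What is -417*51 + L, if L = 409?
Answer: -20858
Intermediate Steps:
-417*51 + L = -417*51 + 409 = -21267 + 409 = -20858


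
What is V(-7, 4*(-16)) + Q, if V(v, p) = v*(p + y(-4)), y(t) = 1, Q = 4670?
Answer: 5111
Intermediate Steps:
V(v, p) = v*(1 + p) (V(v, p) = v*(p + 1) = v*(1 + p))
V(-7, 4*(-16)) + Q = -7*(1 + 4*(-16)) + 4670 = -7*(1 - 64) + 4670 = -7*(-63) + 4670 = 441 + 4670 = 5111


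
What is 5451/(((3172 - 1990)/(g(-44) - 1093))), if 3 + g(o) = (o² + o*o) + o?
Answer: 2482022/197 ≈ 12599.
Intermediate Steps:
g(o) = -3 + o + 2*o² (g(o) = -3 + ((o² + o*o) + o) = -3 + ((o² + o²) + o) = -3 + (2*o² + o) = -3 + (o + 2*o²) = -3 + o + 2*o²)
5451/(((3172 - 1990)/(g(-44) - 1093))) = 5451/(((3172 - 1990)/((-3 - 44 + 2*(-44)²) - 1093))) = 5451/((1182/((-3 - 44 + 2*1936) - 1093))) = 5451/((1182/((-3 - 44 + 3872) - 1093))) = 5451/((1182/(3825 - 1093))) = 5451/((1182/2732)) = 5451/((1182*(1/2732))) = 5451/(591/1366) = 5451*(1366/591) = 2482022/197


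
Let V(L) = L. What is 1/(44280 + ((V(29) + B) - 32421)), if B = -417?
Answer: 1/11471 ≈ 8.7176e-5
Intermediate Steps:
1/(44280 + ((V(29) + B) - 32421)) = 1/(44280 + ((29 - 417) - 32421)) = 1/(44280 + (-388 - 32421)) = 1/(44280 - 32809) = 1/11471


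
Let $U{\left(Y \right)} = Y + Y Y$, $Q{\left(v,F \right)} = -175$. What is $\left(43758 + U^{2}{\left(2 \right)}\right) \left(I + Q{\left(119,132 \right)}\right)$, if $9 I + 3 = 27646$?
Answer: $126846888$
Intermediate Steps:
$U{\left(Y \right)} = Y + Y^{2}$
$I = \frac{27643}{9}$ ($I = - \frac{1}{3} + \frac{1}{9} \cdot 27646 = - \frac{1}{3} + \frac{27646}{9} = \frac{27643}{9} \approx 3071.4$)
$\left(43758 + U^{2}{\left(2 \right)}\right) \left(I + Q{\left(119,132 \right)}\right) = \left(43758 + \left(2 \left(1 + 2\right)\right)^{2}\right) \left(\frac{27643}{9} - 175\right) = \left(43758 + \left(2 \cdot 3\right)^{2}\right) \frac{26068}{9} = \left(43758 + 6^{2}\right) \frac{26068}{9} = \left(43758 + 36\right) \frac{26068}{9} = 43794 \cdot \frac{26068}{9} = 126846888$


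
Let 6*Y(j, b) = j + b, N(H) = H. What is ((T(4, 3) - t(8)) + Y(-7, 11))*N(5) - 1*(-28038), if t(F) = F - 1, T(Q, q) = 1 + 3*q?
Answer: 84169/3 ≈ 28056.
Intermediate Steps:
t(F) = -1 + F
Y(j, b) = b/6 + j/6 (Y(j, b) = (j + b)/6 = (b + j)/6 = b/6 + j/6)
((T(4, 3) - t(8)) + Y(-7, 11))*N(5) - 1*(-28038) = (((1 + 3*3) - (-1 + 8)) + ((1/6)*11 + (1/6)*(-7)))*5 - 1*(-28038) = (((1 + 9) - 1*7) + (11/6 - 7/6))*5 + 28038 = ((10 - 7) + 2/3)*5 + 28038 = (3 + 2/3)*5 + 28038 = (11/3)*5 + 28038 = 55/3 + 28038 = 84169/3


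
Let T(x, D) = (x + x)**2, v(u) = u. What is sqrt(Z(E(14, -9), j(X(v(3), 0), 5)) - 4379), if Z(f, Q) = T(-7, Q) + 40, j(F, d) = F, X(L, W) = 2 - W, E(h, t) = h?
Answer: I*sqrt(4143) ≈ 64.366*I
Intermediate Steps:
T(x, D) = 4*x**2 (T(x, D) = (2*x)**2 = 4*x**2)
Z(f, Q) = 236 (Z(f, Q) = 4*(-7)**2 + 40 = 4*49 + 40 = 196 + 40 = 236)
sqrt(Z(E(14, -9), j(X(v(3), 0), 5)) - 4379) = sqrt(236 - 4379) = sqrt(-4143) = I*sqrt(4143)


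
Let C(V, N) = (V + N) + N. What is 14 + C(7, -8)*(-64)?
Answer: 590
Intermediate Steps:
C(V, N) = V + 2*N (C(V, N) = (N + V) + N = V + 2*N)
14 + C(7, -8)*(-64) = 14 + (7 + 2*(-8))*(-64) = 14 + (7 - 16)*(-64) = 14 - 9*(-64) = 14 + 576 = 590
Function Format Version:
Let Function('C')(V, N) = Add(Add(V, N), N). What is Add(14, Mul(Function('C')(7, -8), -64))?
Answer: 590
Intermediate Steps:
Function('C')(V, N) = Add(V, Mul(2, N)) (Function('C')(V, N) = Add(Add(N, V), N) = Add(V, Mul(2, N)))
Add(14, Mul(Function('C')(7, -8), -64)) = Add(14, Mul(Add(7, Mul(2, -8)), -64)) = Add(14, Mul(Add(7, -16), -64)) = Add(14, Mul(-9, -64)) = Add(14, 576) = 590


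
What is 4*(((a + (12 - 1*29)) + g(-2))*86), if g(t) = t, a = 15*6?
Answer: 24424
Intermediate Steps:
a = 90
4*(((a + (12 - 1*29)) + g(-2))*86) = 4*(((90 + (12 - 1*29)) - 2)*86) = 4*(((90 + (12 - 29)) - 2)*86) = 4*(((90 - 17) - 2)*86) = 4*((73 - 2)*86) = 4*(71*86) = 4*6106 = 24424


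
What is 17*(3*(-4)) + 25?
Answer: -179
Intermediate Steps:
17*(3*(-4)) + 25 = 17*(-12) + 25 = -204 + 25 = -179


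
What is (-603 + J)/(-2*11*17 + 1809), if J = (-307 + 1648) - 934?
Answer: -28/205 ≈ -0.13659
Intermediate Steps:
J = 407 (J = 1341 - 934 = 407)
(-603 + J)/(-2*11*17 + 1809) = (-603 + 407)/(-2*11*17 + 1809) = -196/(-22*17 + 1809) = -196/(-374 + 1809) = -196/1435 = -196*1/1435 = -28/205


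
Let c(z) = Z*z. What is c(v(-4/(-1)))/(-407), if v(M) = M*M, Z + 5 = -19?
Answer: 384/407 ≈ 0.94349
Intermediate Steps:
Z = -24 (Z = -5 - 19 = -24)
v(M) = M²
c(z) = -24*z
c(v(-4/(-1)))/(-407) = -24*(-4/(-1))²/(-407) = -24*(-4*(-1))²*(-1/407) = -24*4²*(-1/407) = -24*16*(-1/407) = -384*(-1/407) = 384/407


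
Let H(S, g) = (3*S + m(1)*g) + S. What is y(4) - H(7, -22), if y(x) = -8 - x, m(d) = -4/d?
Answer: -128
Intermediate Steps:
H(S, g) = -4*g + 4*S (H(S, g) = (3*S + (-4/1)*g) + S = (3*S + (-4*1)*g) + S = (3*S - 4*g) + S = (-4*g + 3*S) + S = -4*g + 4*S)
y(4) - H(7, -22) = (-8 - 1*4) - (-4*(-22) + 4*7) = (-8 - 4) - (88 + 28) = -12 - 1*116 = -12 - 116 = -128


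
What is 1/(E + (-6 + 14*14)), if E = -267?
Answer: -1/77 ≈ -0.012987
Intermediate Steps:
1/(E + (-6 + 14*14)) = 1/(-267 + (-6 + 14*14)) = 1/(-267 + (-6 + 196)) = 1/(-267 + 190) = 1/(-77) = -1/77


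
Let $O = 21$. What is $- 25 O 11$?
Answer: $-5775$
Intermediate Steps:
$- 25 O 11 = \left(-25\right) 21 \cdot 11 = \left(-525\right) 11 = -5775$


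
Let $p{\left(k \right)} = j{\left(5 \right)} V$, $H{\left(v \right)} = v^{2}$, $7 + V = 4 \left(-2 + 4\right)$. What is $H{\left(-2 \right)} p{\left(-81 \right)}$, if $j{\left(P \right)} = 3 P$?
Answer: $60$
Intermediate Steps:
$V = 1$ ($V = -7 + 4 \left(-2 + 4\right) = -7 + 4 \cdot 2 = -7 + 8 = 1$)
$p{\left(k \right)} = 15$ ($p{\left(k \right)} = 3 \cdot 5 \cdot 1 = 15 \cdot 1 = 15$)
$H{\left(-2 \right)} p{\left(-81 \right)} = \left(-2\right)^{2} \cdot 15 = 4 \cdot 15 = 60$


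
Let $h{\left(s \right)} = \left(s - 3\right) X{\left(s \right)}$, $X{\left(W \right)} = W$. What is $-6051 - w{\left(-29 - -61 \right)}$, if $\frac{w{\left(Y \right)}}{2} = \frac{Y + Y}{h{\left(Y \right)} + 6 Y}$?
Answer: $- \frac{211789}{35} \approx -6051.1$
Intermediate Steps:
$h{\left(s \right)} = s \left(-3 + s\right)$ ($h{\left(s \right)} = \left(s - 3\right) s = \left(-3 + s\right) s = s \left(-3 + s\right)$)
$w{\left(Y \right)} = \frac{4 Y}{6 Y + Y \left(-3 + Y\right)}$ ($w{\left(Y \right)} = 2 \frac{Y + Y}{Y \left(-3 + Y\right) + 6 Y} = 2 \frac{2 Y}{6 Y + Y \left(-3 + Y\right)} = \frac{4 Y}{6 Y + Y \left(-3 + Y\right)}$)
$-6051 - w{\left(-29 - -61 \right)} = -6051 - \frac{4}{3 - -32} = -6051 - \frac{4}{3 + \left(-29 + 61\right)} = -6051 - \frac{4}{3 + 32} = -6051 - \frac{4}{35} = - \frac{211789}{35}$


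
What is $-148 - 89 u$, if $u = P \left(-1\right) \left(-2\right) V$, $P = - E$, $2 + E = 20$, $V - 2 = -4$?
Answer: $-6556$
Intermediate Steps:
$V = -2$ ($V = 2 - 4 = -2$)
$E = 18$ ($E = -2 + 20 = 18$)
$P = -18$ ($P = \left(-1\right) 18 = -18$)
$u = 72$ ($u = - 18 \left(-1\right) \left(-2\right) \left(-2\right) = - 18 \cdot 2 \left(-2\right) = \left(-18\right) \left(-4\right) = 72$)
$-148 - 89 u = -148 - 6408 = -6556$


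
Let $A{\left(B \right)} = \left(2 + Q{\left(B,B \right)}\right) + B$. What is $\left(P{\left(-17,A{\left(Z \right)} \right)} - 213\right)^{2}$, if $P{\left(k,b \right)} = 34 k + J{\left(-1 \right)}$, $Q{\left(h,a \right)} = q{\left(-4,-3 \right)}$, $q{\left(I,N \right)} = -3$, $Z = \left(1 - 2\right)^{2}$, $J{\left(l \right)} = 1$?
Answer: $624100$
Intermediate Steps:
$Z = 1$ ($Z = \left(-1\right)^{2} = 1$)
$Q{\left(h,a \right)} = -3$
$A{\left(B \right)} = -1 + B$ ($A{\left(B \right)} = \left(2 - 3\right) + B = -1 + B$)
$P{\left(k,b \right)} = 1 + 34 k$ ($P{\left(k,b \right)} = 34 k + 1 = 1 + 34 k$)
$\left(P{\left(-17,A{\left(Z \right)} \right)} - 213\right)^{2} = \left(\left(1 + 34 \left(-17\right)\right) - 213\right)^{2} = \left(\left(1 - 578\right) - 213\right)^{2} = \left(-577 - 213\right)^{2} = \left(-790\right)^{2} = 624100$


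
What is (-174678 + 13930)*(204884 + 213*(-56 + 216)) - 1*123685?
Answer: -38413108757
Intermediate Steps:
(-174678 + 13930)*(204884 + 213*(-56 + 216)) - 1*123685 = -160748*(204884 + 213*160) - 123685 = -160748*(204884 + 34080) - 123685 = -160748*238964 - 123685 = -38412985072 - 123685 = -38413108757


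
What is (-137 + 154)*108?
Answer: 1836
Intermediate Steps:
(-137 + 154)*108 = 17*108 = 1836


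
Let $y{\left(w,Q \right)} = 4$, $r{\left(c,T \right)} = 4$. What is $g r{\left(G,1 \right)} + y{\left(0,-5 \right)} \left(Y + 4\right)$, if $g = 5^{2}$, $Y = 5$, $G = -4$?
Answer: $136$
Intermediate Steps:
$g = 25$
$g r{\left(G,1 \right)} + y{\left(0,-5 \right)} \left(Y + 4\right) = 25 \cdot 4 + 4 \left(5 + 4\right) = 100 + 4 \cdot 9 = 100 + 36 = 136$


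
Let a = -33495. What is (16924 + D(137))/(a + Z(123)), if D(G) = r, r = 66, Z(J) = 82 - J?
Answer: -8495/16768 ≈ -0.50662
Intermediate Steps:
D(G) = 66
(16924 + D(137))/(a + Z(123)) = (16924 + 66)/(-33495 + (82 - 1*123)) = 16990/(-33495 + (82 - 123)) = 16990/(-33495 - 41) = 16990/(-33536) = 16990*(-1/33536) = -8495/16768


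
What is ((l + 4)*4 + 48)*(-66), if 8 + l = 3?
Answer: -2904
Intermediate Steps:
l = -5 (l = -8 + 3 = -5)
((l + 4)*4 + 48)*(-66) = ((-5 + 4)*4 + 48)*(-66) = (-1*4 + 48)*(-66) = (-4 + 48)*(-66) = 44*(-66) = -2904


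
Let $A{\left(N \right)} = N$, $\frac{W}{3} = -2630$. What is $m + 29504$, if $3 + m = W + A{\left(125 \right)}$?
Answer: $21736$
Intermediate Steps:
$W = -7890$ ($W = 3 \left(-2630\right) = -7890$)
$m = -7768$ ($m = -3 + \left(-7890 + 125\right) = -3 - 7765 = -7768$)
$m + 29504 = -7768 + 29504 = 21736$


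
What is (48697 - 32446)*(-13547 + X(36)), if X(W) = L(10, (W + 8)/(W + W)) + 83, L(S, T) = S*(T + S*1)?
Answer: -651237157/3 ≈ -2.1708e+8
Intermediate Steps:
L(S, T) = S*(S + T) (L(S, T) = S*(T + S) = S*(S + T))
X(W) = 183 + 5*(8 + W)/W (X(W) = 10*(10 + (W + 8)/(W + W)) + 83 = 10*(10 + (8 + W)/((2*W))) + 83 = 10*(10 + (8 + W)*(1/(2*W))) + 83 = 10*(10 + (8 + W)/(2*W)) + 83 = (100 + 5*(8 + W)/W) + 83 = 183 + 5*(8 + W)/W)
(48697 - 32446)*(-13547 + X(36)) = (48697 - 32446)*(-13547 + (188 + 40/36)) = 16251*(-13547 + (188 + 40*(1/36))) = 16251*(-13547 + (188 + 10/9)) = 16251*(-13547 + 1702/9) = 16251*(-120221/9) = -651237157/3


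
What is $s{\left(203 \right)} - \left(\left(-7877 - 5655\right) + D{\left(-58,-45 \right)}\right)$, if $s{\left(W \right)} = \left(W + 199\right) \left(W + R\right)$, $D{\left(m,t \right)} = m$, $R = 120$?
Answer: $143436$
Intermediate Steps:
$s{\left(W \right)} = \left(120 + W\right) \left(199 + W\right)$ ($s{\left(W \right)} = \left(W + 199\right) \left(W + 120\right) = \left(199 + W\right) \left(120 + W\right) = \left(120 + W\right) \left(199 + W\right)$)
$s{\left(203 \right)} - \left(\left(-7877 - 5655\right) + D{\left(-58,-45 \right)}\right) = \left(23880 + 203^{2} + 319 \cdot 203\right) - \left(\left(-7877 - 5655\right) - 58\right) = \left(23880 + 41209 + 64757\right) - \left(-13532 - 58\right) = 129846 - -13590 = 129846 + 13590 = 143436$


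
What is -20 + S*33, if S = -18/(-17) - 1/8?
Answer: 1471/136 ≈ 10.816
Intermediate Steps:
S = 127/136 (S = -18*(-1/17) - 1*1/8 = 18/17 - 1/8 = 127/136 ≈ 0.93382)
-20 + S*33 = -20 + (127/136)*33 = -20 + 4191/136 = 1471/136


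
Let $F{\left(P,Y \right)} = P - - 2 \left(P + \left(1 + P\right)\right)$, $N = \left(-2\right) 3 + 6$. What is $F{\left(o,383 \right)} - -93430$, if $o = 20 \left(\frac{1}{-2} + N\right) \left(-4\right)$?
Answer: $93632$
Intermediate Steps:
$N = 0$ ($N = -6 + 6 = 0$)
$o = 40$ ($o = 20 \left(\frac{1}{-2} + 0\right) \left(-4\right) = 20 \left(- \frac{1}{2} + 0\right) \left(-4\right) = 20 \left(\left(- \frac{1}{2}\right) \left(-4\right)\right) = 20 \cdot 2 = 40$)
$F{\left(P,Y \right)} = 2 + 5 P$ ($F{\left(P,Y \right)} = P - - 2 \left(1 + 2 P\right) = P - \left(-2 - 4 P\right) = P + \left(2 + 4 P\right) = 2 + 5 P$)
$F{\left(o,383 \right)} - -93430 = \left(2 + 5 \cdot 40\right) - -93430 = \left(2 + 200\right) + 93430 = 202 + 93430 = 93632$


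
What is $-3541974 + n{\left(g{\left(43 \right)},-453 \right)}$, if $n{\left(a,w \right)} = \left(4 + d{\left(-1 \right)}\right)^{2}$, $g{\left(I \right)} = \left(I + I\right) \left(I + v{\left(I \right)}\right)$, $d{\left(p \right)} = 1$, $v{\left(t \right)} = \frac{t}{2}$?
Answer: $-3541949$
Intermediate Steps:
$v{\left(t \right)} = \frac{t}{2}$ ($v{\left(t \right)} = t \frac{1}{2} = \frac{t}{2}$)
$g{\left(I \right)} = 3 I^{2}$ ($g{\left(I \right)} = \left(I + I\right) \left(I + \frac{I}{2}\right) = 2 I \frac{3 I}{2} = 3 I^{2}$)
$n{\left(a,w \right)} = 25$ ($n{\left(a,w \right)} = \left(4 + 1\right)^{2} = 5^{2} = 25$)
$-3541974 + n{\left(g{\left(43 \right)},-453 \right)} = -3541974 + 25 = -3541949$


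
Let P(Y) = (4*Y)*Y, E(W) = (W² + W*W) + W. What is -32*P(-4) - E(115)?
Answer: -28613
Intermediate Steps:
E(W) = W + 2*W² (E(W) = (W² + W²) + W = 2*W² + W = W + 2*W²)
P(Y) = 4*Y²
-32*P(-4) - E(115) = -128*(-4)² - 115*(1 + 2*115) = -128*16 - 115*(1 + 230) = -32*64 - 115*231 = -2048 - 1*26565 = -2048 - 26565 = -28613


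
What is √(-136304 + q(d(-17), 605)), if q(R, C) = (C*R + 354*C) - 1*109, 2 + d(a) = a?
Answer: √66262 ≈ 257.41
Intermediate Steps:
d(a) = -2 + a
q(R, C) = -109 + 354*C + C*R (q(R, C) = (354*C + C*R) - 109 = -109 + 354*C + C*R)
√(-136304 + q(d(-17), 605)) = √(-136304 + (-109 + 354*605 + 605*(-2 - 17))) = √(-136304 + (-109 + 214170 + 605*(-19))) = √(-136304 + (-109 + 214170 - 11495)) = √(-136304 + 202566) = √66262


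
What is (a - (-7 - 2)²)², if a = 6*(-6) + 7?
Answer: 12100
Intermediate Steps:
a = -29 (a = -36 + 7 = -29)
(a - (-7 - 2)²)² = (-29 - (-7 - 2)²)² = (-29 - 1*(-9)²)² = (-29 - 1*81)² = (-29 - 81)² = (-110)² = 12100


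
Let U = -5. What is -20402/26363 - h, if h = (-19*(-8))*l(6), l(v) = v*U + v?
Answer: 96151822/26363 ≈ 3647.2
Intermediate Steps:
l(v) = -4*v (l(v) = v*(-5) + v = -5*v + v = -4*v)
h = -3648 (h = (-19*(-8))*(-4*6) = 152*(-24) = -3648)
-20402/26363 - h = -20402/26363 - 1*(-3648) = -20402*1/26363 + 3648 = -20402/26363 + 3648 = 96151822/26363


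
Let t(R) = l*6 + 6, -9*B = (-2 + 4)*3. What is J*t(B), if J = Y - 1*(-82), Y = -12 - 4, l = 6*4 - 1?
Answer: 9504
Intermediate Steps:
l = 23 (l = 24 - 1 = 23)
Y = -16
B = -⅔ (B = -(-2 + 4)*3/9 = -2*3/9 = -⅑*6 = -⅔ ≈ -0.66667)
t(R) = 144 (t(R) = 23*6 + 6 = 138 + 6 = 144)
J = 66 (J = -16 - 1*(-82) = -16 + 82 = 66)
J*t(B) = 66*144 = 9504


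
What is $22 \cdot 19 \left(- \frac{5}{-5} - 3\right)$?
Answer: $-836$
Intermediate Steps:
$22 \cdot 19 \left(- \frac{5}{-5} - 3\right) = 418 \left(\left(-5\right) \left(- \frac{1}{5}\right) - 3\right) = 418 \left(1 - 3\right) = 418 \left(-2\right) = -836$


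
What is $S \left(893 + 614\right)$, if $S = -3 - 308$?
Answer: $-468677$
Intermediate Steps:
$S = -311$
$S \left(893 + 614\right) = - 311 \left(893 + 614\right) = \left(-311\right) 1507 = -468677$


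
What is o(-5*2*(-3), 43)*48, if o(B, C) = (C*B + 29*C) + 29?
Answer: 123168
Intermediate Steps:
o(B, C) = 29 + 29*C + B*C (o(B, C) = (B*C + 29*C) + 29 = (29*C + B*C) + 29 = 29 + 29*C + B*C)
o(-5*2*(-3), 43)*48 = (29 + 29*43 + (-5*2*(-3))*43)*48 = (29 + 1247 - 10*(-3)*43)*48 = (29 + 1247 + 30*43)*48 = (29 + 1247 + 1290)*48 = 2566*48 = 123168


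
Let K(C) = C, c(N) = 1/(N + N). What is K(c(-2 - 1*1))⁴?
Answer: 1/1296 ≈ 0.00077160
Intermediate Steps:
c(N) = 1/(2*N)
K(c(-2 - 1*1))⁴ = (1/(2*(-2 - 1*1)))⁴ = (1/(2*(-2 - 1)))⁴ = ((½)/(-3))⁴ = ((½)*(-⅓))⁴ = (-⅙)⁴ = 1/1296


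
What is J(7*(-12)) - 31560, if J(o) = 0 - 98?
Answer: -31658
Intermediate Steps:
J(o) = -98
J(7*(-12)) - 31560 = -98 - 31560 = -31658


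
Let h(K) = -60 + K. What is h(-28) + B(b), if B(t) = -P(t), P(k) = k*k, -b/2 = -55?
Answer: -12188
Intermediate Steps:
b = 110 (b = -2*(-55) = 110)
P(k) = k**2
B(t) = -t**2
h(-28) + B(b) = (-60 - 28) - 1*110**2 = -88 - 1*12100 = -88 - 12100 = -12188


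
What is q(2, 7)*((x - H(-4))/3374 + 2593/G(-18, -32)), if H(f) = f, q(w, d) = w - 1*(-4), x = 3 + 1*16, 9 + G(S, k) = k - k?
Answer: -8748575/5061 ≈ -1728.6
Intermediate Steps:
G(S, k) = -9 (G(S, k) = -9 + (k - k) = -9 + 0 = -9)
x = 19 (x = 3 + 16 = 19)
q(w, d) = 4 + w (q(w, d) = w + 4 = 4 + w)
q(2, 7)*((x - H(-4))/3374 + 2593/G(-18, -32)) = (4 + 2)*((19 - 1*(-4))/3374 + 2593/(-9)) = 6*((19 + 4)*(1/3374) + 2593*(-⅑)) = 6*(23*(1/3374) - 2593/9) = 6*(23/3374 - 2593/9) = 6*(-8748575/30366) = -8748575/5061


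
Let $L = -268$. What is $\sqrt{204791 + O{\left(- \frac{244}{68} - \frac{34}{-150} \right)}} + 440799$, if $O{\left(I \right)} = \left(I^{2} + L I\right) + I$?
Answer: $440799 + \frac{\sqrt{334390800721}}{1275} \approx 4.4125 \cdot 10^{5}$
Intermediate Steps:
$O{\left(I \right)} = I^{2} - 267 I$ ($O{\left(I \right)} = \left(I^{2} - 268 I\right) + I = I^{2} - 267 I$)
$\sqrt{204791 + O{\left(- \frac{244}{68} - \frac{34}{-150} \right)}} + 440799 = \sqrt{204791 + \left(- \frac{244}{68} - \frac{34}{-150}\right) \left(-267 - \left(- \frac{17}{75} + \frac{61}{17}\right)\right)} + 440799 = \sqrt{204791 + \left(\left(-244\right) \frac{1}{68} - - \frac{17}{75}\right) \left(-267 - \frac{4286}{1275}\right)} + 440799 = \sqrt{204791 + \left(- \frac{61}{17} + \frac{17}{75}\right) \left(-267 + \left(- \frac{61}{17} + \frac{17}{75}\right)\right)} + 440799 = \sqrt{204791 - \frac{4286 \left(-267 - \frac{4286}{1275}\right)}{1275}} + 440799 = \sqrt{204791 - - \frac{1477431346}{1625625}} + 440799 = \sqrt{204791 + \frac{1477431346}{1625625}} + 440799 = \sqrt{\frac{334390800721}{1625625}} + 440799 = \frac{\sqrt{334390800721}}{1275} + 440799 = 440799 + \frac{\sqrt{334390800721}}{1275}$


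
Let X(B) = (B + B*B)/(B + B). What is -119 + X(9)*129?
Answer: 526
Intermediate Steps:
X(B) = (B + B²)/(2*B) (X(B) = (B + B²)/((2*B)) = (B + B²)*(1/(2*B)) = (B + B²)/(2*B))
-119 + X(9)*129 = -119 + (½ + (½)*9)*129 = -119 + (½ + 9/2)*129 = -119 + 5*129 = -119 + 645 = 526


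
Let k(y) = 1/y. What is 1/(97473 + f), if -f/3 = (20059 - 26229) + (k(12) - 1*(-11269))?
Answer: 4/328703 ≈ 1.2169e-5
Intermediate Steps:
f = -61189/4 (f = -3*((20059 - 26229) + (1/12 - 1*(-11269))) = -3*(-6170 + (1/12 + 11269)) = -3*(-6170 + 135229/12) = -3*61189/12 = -61189/4 ≈ -15297.)
1/(97473 + f) = 1/(97473 - 61189/4) = 1/(328703/4) = 4/328703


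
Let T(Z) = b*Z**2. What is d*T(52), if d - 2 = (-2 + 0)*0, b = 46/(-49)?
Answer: -248768/49 ≈ -5076.9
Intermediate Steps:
b = -46/49 (b = 46*(-1/49) = -46/49 ≈ -0.93878)
T(Z) = -46*Z**2/49
d = 2 (d = 2 + (-2 + 0)*0 = 2 - 2*0 = 2 + 0 = 2)
d*T(52) = 2*(-46/49*52**2) = 2*(-46/49*2704) = 2*(-124384/49) = -248768/49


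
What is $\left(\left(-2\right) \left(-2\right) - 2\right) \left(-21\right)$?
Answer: $-42$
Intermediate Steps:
$\left(\left(-2\right) \left(-2\right) - 2\right) \left(-21\right) = \left(4 - 2\right) \left(-21\right) = 2 \left(-21\right) = -42$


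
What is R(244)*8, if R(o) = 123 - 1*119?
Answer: 32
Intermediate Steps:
R(o) = 4 (R(o) = 123 - 119 = 4)
R(244)*8 = 4*8 = 32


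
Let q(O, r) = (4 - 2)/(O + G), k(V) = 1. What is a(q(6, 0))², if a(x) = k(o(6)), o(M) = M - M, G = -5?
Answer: 1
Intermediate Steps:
o(M) = 0
q(O, r) = 2/(-5 + O) (q(O, r) = (4 - 2)/(O - 5) = 2/(-5 + O))
a(x) = 1
a(q(6, 0))² = 1² = 1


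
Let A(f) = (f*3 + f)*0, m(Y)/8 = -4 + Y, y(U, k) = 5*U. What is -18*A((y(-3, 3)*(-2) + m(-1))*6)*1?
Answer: 0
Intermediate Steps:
m(Y) = -32 + 8*Y (m(Y) = 8*(-4 + Y) = -32 + 8*Y)
A(f) = 0 (A(f) = (3*f + f)*0 = (4*f)*0 = 0)
-18*A((y(-3, 3)*(-2) + m(-1))*6)*1 = -18*0*1 = 0*1 = 0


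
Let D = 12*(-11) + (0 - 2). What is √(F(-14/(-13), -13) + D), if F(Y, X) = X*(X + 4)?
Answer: I*√17 ≈ 4.1231*I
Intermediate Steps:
F(Y, X) = X*(4 + X)
D = -134 (D = -132 - 2 = -134)
√(F(-14/(-13), -13) + D) = √(-13*(4 - 13) - 134) = √(-13*(-9) - 134) = √(117 - 134) = √(-17) = I*√17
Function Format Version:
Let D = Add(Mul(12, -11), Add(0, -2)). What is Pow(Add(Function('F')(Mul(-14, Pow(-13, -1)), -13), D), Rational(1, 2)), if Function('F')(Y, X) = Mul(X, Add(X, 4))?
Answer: Mul(I, Pow(17, Rational(1, 2))) ≈ Mul(4.1231, I)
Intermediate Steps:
Function('F')(Y, X) = Mul(X, Add(4, X))
D = -134 (D = Add(-132, -2) = -134)
Pow(Add(Function('F')(Mul(-14, Pow(-13, -1)), -13), D), Rational(1, 2)) = Pow(Add(Mul(-13, Add(4, -13)), -134), Rational(1, 2)) = Pow(Add(Mul(-13, -9), -134), Rational(1, 2)) = Pow(Add(117, -134), Rational(1, 2)) = Pow(-17, Rational(1, 2)) = Mul(I, Pow(17, Rational(1, 2)))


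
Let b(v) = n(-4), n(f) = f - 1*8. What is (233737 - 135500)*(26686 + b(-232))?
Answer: 2620373738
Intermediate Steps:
n(f) = -8 + f (n(f) = f - 8 = -8 + f)
b(v) = -12 (b(v) = -8 - 4 = -12)
(233737 - 135500)*(26686 + b(-232)) = (233737 - 135500)*(26686 - 12) = 98237*26674 = 2620373738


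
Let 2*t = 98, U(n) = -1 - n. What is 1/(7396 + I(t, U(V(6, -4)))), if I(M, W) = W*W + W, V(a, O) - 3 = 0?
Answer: 1/7408 ≈ 0.00013499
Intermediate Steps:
V(a, O) = 3 (V(a, O) = 3 + 0 = 3)
t = 49 (t = (1/2)*98 = 49)
I(M, W) = W + W**2 (I(M, W) = W**2 + W = W + W**2)
1/(7396 + I(t, U(V(6, -4)))) = 1/(7396 + (-1 - 1*3)*(1 + (-1 - 1*3))) = 1/(7396 + (-1 - 3)*(1 + (-1 - 3))) = 1/(7396 - 4*(1 - 4)) = 1/(7396 - 4*(-3)) = 1/(7396 + 12) = 1/7408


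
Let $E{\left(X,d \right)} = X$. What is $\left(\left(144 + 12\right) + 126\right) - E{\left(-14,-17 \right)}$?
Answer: $296$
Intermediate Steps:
$\left(\left(144 + 12\right) + 126\right) - E{\left(-14,-17 \right)} = \left(\left(144 + 12\right) + 126\right) - -14 = \left(156 + 126\right) + 14 = 282 + 14 = 296$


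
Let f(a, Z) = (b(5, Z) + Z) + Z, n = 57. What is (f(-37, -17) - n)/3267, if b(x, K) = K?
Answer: -4/121 ≈ -0.033058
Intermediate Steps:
f(a, Z) = 3*Z (f(a, Z) = (Z + Z) + Z = 2*Z + Z = 3*Z)
(f(-37, -17) - n)/3267 = (3*(-17) - 1*57)/3267 = (-51 - 57)*(1/3267) = -108*1/3267 = -4/121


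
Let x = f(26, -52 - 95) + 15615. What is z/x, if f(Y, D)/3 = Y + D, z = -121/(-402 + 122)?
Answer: 121/4270560 ≈ 2.8334e-5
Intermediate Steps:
z = 121/280 (z = -121/(-280) = -121*(-1/280) = 121/280 ≈ 0.43214)
f(Y, D) = 3*D + 3*Y (f(Y, D) = 3*(Y + D) = 3*(D + Y) = 3*D + 3*Y)
x = 15252 (x = (3*(-52 - 95) + 3*26) + 15615 = (3*(-147) + 78) + 15615 = (-441 + 78) + 15615 = -363 + 15615 = 15252)
z/x = (121/280)/15252 = (121/280)*(1/15252) = 121/4270560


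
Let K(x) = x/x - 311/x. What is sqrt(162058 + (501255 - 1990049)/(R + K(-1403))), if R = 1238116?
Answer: sqrt(13583247769720893846113)/289513077 ≈ 402.56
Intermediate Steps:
K(x) = 1 - 311/x
sqrt(162058 + (501255 - 1990049)/(R + K(-1403))) = sqrt(162058 + (501255 - 1990049)/(1238116 + (-311 - 1403)/(-1403))) = sqrt(162058 - 1488794/(1238116 - 1/1403*(-1714))) = sqrt(162058 - 1488794/(1238116 + 1714/1403)) = sqrt(162058 - 1488794/1737078462/1403) = sqrt(162058 - 1488794*1403/1737078462) = sqrt(162058 - 1044388991/868539231) = sqrt(140752686308407/868539231) = sqrt(13583247769720893846113)/289513077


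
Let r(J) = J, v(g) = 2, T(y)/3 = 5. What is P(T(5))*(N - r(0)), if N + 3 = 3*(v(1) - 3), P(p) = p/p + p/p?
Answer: -12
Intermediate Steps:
T(y) = 15 (T(y) = 3*5 = 15)
P(p) = 2 (P(p) = 1 + 1 = 2)
N = -6 (N = -3 + 3*(2 - 3) = -3 + 3*(-1) = -3 - 3 = -6)
P(T(5))*(N - r(0)) = 2*(-6 - 1*0) = 2*(-6 + 0) = 2*(-6) = -12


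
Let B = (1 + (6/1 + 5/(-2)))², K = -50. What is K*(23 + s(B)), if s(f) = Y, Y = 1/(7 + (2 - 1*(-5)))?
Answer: -8075/7 ≈ -1153.6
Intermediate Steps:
B = 81/4 (B = (1 + (6*1 + 5*(-½)))² = (1 + (6 - 5/2))² = (1 + 7/2)² = (9/2)² = 81/4 ≈ 20.250)
Y = 1/14 (Y = 1/(7 + (2 + 5)) = 1/(7 + 7) = 1/14 ≈ 0.071429)
s(f) = 1/14
K*(23 + s(B)) = -50*(23 + 1/14) = -50*323/14 = -8075/7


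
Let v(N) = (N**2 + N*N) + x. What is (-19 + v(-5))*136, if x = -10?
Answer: 2856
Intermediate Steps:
v(N) = -10 + 2*N**2 (v(N) = (N**2 + N*N) - 10 = (N**2 + N**2) - 10 = 2*N**2 - 10 = -10 + 2*N**2)
(-19 + v(-5))*136 = (-19 + (-10 + 2*(-5)**2))*136 = (-19 + (-10 + 2*25))*136 = (-19 + (-10 + 50))*136 = (-19 + 40)*136 = 21*136 = 2856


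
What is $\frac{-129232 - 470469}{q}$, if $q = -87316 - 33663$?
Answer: $\frac{599701}{120979} \approx 4.9571$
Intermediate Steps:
$q = -120979$ ($q = -87316 - 33663 = -120979$)
$\frac{-129232 - 470469}{q} = \frac{-129232 - 470469}{-120979} = \left(-599701\right) \left(- \frac{1}{120979}\right) = \frac{599701}{120979}$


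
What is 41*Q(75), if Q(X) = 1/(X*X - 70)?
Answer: 41/5555 ≈ 0.0073807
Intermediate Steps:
Q(X) = 1/(-70 + X²) (Q(X) = 1/(X² - 70) = 1/(-70 + X²))
41*Q(75) = 41/(-70 + 75²) = 41/(-70 + 5625) = 41/5555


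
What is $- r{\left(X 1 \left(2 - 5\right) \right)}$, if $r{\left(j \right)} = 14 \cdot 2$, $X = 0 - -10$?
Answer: $-28$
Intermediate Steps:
$X = 10$ ($X = 0 + 10 = 10$)
$r{\left(j \right)} = 28$
$- r{\left(X 1 \left(2 - 5\right) \right)} = \left(-1\right) 28 = -28$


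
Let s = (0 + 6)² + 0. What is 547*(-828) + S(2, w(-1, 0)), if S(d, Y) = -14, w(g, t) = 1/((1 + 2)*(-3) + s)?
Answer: -452930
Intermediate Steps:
s = 36 (s = 6² + 0 = 36 + 0 = 36)
w(g, t) = 1/27 (w(g, t) = 1/((1 + 2)*(-3) + 36) = 1/(3*(-3) + 36) = 1/(-9 + 36) = 1/27)
547*(-828) + S(2, w(-1, 0)) = 547*(-828) - 14 = -452916 - 14 = -452930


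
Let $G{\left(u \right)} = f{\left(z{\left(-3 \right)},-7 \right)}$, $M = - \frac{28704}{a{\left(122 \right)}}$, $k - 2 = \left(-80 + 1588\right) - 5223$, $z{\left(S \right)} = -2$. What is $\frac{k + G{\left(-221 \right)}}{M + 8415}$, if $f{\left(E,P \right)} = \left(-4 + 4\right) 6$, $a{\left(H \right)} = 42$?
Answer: $- \frac{25991}{54121} \approx -0.48024$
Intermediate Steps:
$k = -3713$ ($k = 2 + \left(\left(-80 + 1588\right) - 5223\right) = 2 + \left(1508 - 5223\right) = 2 - 3715 = -3713$)
$M = - \frac{4784}{7}$ ($M = - \frac{28704}{42} = \left(-28704\right) \frac{1}{42} = - \frac{4784}{7} \approx -683.43$)
$f{\left(E,P \right)} = 0$ ($f{\left(E,P \right)} = 0 \cdot 6 = 0$)
$G{\left(u \right)} = 0$
$\frac{k + G{\left(-221 \right)}}{M + 8415} = \frac{-3713 + 0}{- \frac{4784}{7} + 8415} = - \frac{3713}{\frac{54121}{7}} = \left(-3713\right) \frac{7}{54121} = - \frac{25991}{54121}$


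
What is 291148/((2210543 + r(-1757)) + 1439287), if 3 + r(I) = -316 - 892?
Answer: 22396/280663 ≈ 0.079797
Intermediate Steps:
r(I) = -1211 (r(I) = -3 + (-316 - 892) = -3 - 1208 = -1211)
291148/((2210543 + r(-1757)) + 1439287) = 291148/((2210543 - 1211) + 1439287) = 291148/(2209332 + 1439287) = 291148/3648619 = 291148*(1/3648619) = 22396/280663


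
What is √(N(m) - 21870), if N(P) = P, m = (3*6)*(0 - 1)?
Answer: 24*I*√38 ≈ 147.95*I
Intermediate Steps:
m = -18 (m = 18*(-1) = -18)
√(N(m) - 21870) = √(-18 - 21870) = √(-21888) = 24*I*√38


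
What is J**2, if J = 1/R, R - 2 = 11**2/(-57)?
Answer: 3249/49 ≈ 66.306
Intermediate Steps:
R = -7/57 (R = 2 + 11**2/(-57) = 2 + 121*(-1/57) = 2 - 121/57 = -7/57 ≈ -0.12281)
J = -57/7 (J = 1/(-7/57) = -57/7 ≈ -8.1429)
J**2 = (-57/7)**2 = 3249/49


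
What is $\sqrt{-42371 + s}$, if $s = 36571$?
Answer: $10 i \sqrt{58} \approx 76.158 i$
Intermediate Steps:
$\sqrt{-42371 + s} = \sqrt{-42371 + 36571} = \sqrt{-5800} = 10 i \sqrt{58}$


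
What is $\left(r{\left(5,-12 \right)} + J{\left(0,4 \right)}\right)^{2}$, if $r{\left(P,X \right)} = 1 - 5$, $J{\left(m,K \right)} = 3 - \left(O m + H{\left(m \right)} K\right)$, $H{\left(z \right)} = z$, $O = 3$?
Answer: $1$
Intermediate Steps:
$J{\left(m,K \right)} = 3 - 3 m - K m$ ($J{\left(m,K \right)} = 3 - \left(3 m + m K\right) = 3 - \left(3 m + K m\right) = 3 - 3 m - K m$)
$r{\left(P,X \right)} = -4$ ($r{\left(P,X \right)} = 1 - 5 = -4$)
$\left(r{\left(5,-12 \right)} + J{\left(0,4 \right)}\right)^{2} = \left(-4 - \left(-3 + 4 \cdot 0\right)\right)^{2} = \left(-4 + \left(3 + 0 + 0\right)\right)^{2} = \left(-4 + 3\right)^{2} = \left(-1\right)^{2} = 1$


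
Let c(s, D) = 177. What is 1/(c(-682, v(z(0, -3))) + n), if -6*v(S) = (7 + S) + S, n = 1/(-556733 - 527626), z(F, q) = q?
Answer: 1084359/191931542 ≈ 0.0056497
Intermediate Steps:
n = -1/1084359 (n = 1/(-1084359) = -1/1084359 ≈ -9.2220e-7)
v(S) = -7/6 - S/3 (v(S) = -((7 + S) + S)/6 = -(7 + 2*S)/6 = -7/6 - S/3)
1/(c(-682, v(z(0, -3))) + n) = 1/(177 - 1/1084359) = 1/(191931542/1084359) = 1084359/191931542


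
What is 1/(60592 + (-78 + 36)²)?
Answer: 1/62356 ≈ 1.6037e-5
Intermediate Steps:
1/(60592 + (-78 + 36)²) = 1/(60592 + (-42)²) = 1/(60592 + 1764) = 1/62356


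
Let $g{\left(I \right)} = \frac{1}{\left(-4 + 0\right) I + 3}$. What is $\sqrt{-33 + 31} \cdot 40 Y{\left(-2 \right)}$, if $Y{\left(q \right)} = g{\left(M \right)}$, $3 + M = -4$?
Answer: $\frac{40 i \sqrt{2}}{31} \approx 1.8248 i$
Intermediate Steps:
$M = -7$ ($M = -3 - 4 = -7$)
$g{\left(I \right)} = \frac{1}{3 - 4 I}$ ($g{\left(I \right)} = \frac{1}{- 4 I + 3} = \frac{1}{3 - 4 I}$)
$Y{\left(q \right)} = \frac{1}{31}$ ($Y{\left(q \right)} = - \frac{1}{-3 + 4 \left(-7\right)} = - \frac{1}{-3 - 28} = - \frac{1}{-31} = \left(-1\right) \left(- \frac{1}{31}\right) = \frac{1}{31}$)
$\sqrt{-33 + 31} \cdot 40 Y{\left(-2 \right)} = \sqrt{-33 + 31} \cdot 40 \cdot \frac{1}{31} = \sqrt{-2} \cdot 40 \cdot \frac{1}{31} = i \sqrt{2} \cdot 40 \cdot \frac{1}{31} = 40 i \sqrt{2} \cdot \frac{1}{31} = \frac{40 i \sqrt{2}}{31}$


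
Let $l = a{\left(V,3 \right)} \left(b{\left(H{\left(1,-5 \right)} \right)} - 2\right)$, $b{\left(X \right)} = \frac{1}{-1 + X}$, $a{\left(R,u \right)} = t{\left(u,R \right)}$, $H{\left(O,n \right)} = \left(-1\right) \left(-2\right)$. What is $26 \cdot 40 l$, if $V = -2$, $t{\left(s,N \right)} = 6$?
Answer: $-6240$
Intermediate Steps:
$H{\left(O,n \right)} = 2$
$a{\left(R,u \right)} = 6$
$l = -6$ ($l = 6 \left(\frac{1}{-1 + 2} - 2\right) = 6 \left(1^{-1} - 2\right) = 6 \left(1 - 2\right) = 6 \left(-1\right) = -6$)
$26 \cdot 40 l = 26 \cdot 40 \left(-6\right) = 1040 \left(-6\right) = -6240$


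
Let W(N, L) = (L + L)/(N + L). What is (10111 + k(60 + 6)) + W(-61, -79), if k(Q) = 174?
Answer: 720029/70 ≈ 10286.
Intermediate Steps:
W(N, L) = 2*L/(L + N) (W(N, L) = (2*L)/(L + N) = 2*L/(L + N))
(10111 + k(60 + 6)) + W(-61, -79) = (10111 + 174) + 2*(-79)/(-79 - 61) = 10285 + 2*(-79)/(-140) = 10285 + 2*(-79)*(-1/140) = 10285 + 79/70 = 720029/70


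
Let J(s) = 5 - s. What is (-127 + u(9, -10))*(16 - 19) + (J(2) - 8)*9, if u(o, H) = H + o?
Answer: 339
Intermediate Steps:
(-127 + u(9, -10))*(16 - 19) + (J(2) - 8)*9 = (-127 + (-10 + 9))*(16 - 19) + ((5 - 1*2) - 8)*9 = (-127 - 1)*(-3) + ((5 - 2) - 8)*9 = -128*(-3) + (3 - 8)*9 = 384 - 5*9 = 384 - 45 = 339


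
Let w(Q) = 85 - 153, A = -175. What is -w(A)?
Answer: 68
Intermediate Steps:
w(Q) = -68
-w(A) = -1*(-68) = 68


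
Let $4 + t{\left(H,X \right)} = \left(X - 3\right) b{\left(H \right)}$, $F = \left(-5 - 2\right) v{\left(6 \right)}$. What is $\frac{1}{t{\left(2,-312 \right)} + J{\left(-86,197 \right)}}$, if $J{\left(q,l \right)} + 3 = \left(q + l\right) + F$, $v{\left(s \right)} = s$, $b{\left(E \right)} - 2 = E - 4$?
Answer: $\frac{1}{62} \approx 0.016129$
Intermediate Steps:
$b{\left(E \right)} = -2 + E$ ($b{\left(E \right)} = 2 + \left(E - 4\right) = 2 + \left(-4 + E\right) = -2 + E$)
$F = -42$ ($F = \left(-5 - 2\right) 6 = \left(-7\right) 6 = -42$)
$t{\left(H,X \right)} = -4 + \left(-3 + X\right) \left(-2 + H\right)$ ($t{\left(H,X \right)} = -4 + \left(X - 3\right) \left(-2 + H\right) = -4 + \left(-3 + X\right) \left(-2 + H\right)$)
$J{\left(q,l \right)} = -45 + l + q$ ($J{\left(q,l \right)} = -3 - \left(42 - l - q\right) = -3 + \left(-42 + l + q\right) = -45 + l + q$)
$\frac{1}{t{\left(2,-312 \right)} + J{\left(-86,197 \right)}} = \frac{1}{\left(2 - 6 - 312 \left(-2 + 2\right)\right) - -66} = \frac{1}{\left(2 - 6 - 0\right) + 66} = \frac{1}{\left(2 - 6 + 0\right) + 66} = \frac{1}{-4 + 66} = \frac{1}{62}$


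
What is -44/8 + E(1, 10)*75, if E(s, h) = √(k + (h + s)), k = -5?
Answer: -11/2 + 75*√6 ≈ 178.21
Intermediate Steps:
E(s, h) = √(-5 + h + s) (E(s, h) = √(-5 + (h + s)) = √(-5 + h + s))
-44/8 + E(1, 10)*75 = -44/8 + √(-5 + 10 + 1)*75 = -44*⅛ + √6*75 = -11/2 + 75*√6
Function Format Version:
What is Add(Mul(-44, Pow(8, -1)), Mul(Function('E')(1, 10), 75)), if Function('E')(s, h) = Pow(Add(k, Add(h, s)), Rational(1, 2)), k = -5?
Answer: Add(Rational(-11, 2), Mul(75, Pow(6, Rational(1, 2)))) ≈ 178.21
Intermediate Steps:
Function('E')(s, h) = Pow(Add(-5, h, s), Rational(1, 2)) (Function('E')(s, h) = Pow(Add(-5, Add(h, s)), Rational(1, 2)) = Pow(Add(-5, h, s), Rational(1, 2)))
Add(Mul(-44, Pow(8, -1)), Mul(Function('E')(1, 10), 75)) = Add(Mul(-44, Pow(8, -1)), Mul(Pow(Add(-5, 10, 1), Rational(1, 2)), 75)) = Add(Mul(-44, Rational(1, 8)), Mul(Pow(6, Rational(1, 2)), 75)) = Add(Rational(-11, 2), Mul(75, Pow(6, Rational(1, 2))))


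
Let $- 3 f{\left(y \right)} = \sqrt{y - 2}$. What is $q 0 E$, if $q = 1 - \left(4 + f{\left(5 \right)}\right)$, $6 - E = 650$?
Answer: $0$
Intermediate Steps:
$E = -644$ ($E = 6 - 650 = -644$)
$f{\left(y \right)} = - \frac{\sqrt{-2 + y}}{3}$ ($f{\left(y \right)} = - \frac{\sqrt{y - 2}}{3} = - \frac{\sqrt{-2 + y}}{3}$)
$q = -3 + \frac{\sqrt{3}}{3}$ ($q = 1 - \left(4 - \frac{\sqrt{-2 + 5}}{3}\right) = 1 - \left(4 - \frac{\sqrt{3}}{3}\right) = -3 + \frac{\sqrt{3}}{3} \approx -2.4226$)
$q 0 E = \left(-3 + \frac{\sqrt{3}}{3}\right) 0 \left(-644\right) = \left(-3 + \frac{\sqrt{3}}{3}\right) 0 = 0$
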